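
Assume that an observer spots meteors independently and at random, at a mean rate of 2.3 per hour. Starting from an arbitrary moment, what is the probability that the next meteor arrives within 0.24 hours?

0.4242

Inter-arrival times are exponential with rate λ = 2.3 per hour.
P(T ≤ 0.24) = 1 − e^(−λt) = 1 − e^(−2.3 × 0.24) = 1 − e^(−0.552) ≈ 0.4242.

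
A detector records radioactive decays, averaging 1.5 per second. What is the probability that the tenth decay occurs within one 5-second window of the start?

Over the interval, μ = 1.5 × 5 = 7.5 (a 5-second window = 5 seconds).
The tenth arrival falls in the interval iff at least 10 events occur there: P(S_10 ≤ t) = P(N ≥ 10) = 1 − P(N ≤ 9) ≈ 0.2236.

0.2236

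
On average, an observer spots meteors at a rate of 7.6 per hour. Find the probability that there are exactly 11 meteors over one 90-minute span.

0.1185

Over the interval, μ = 7.6 × 1.5 = 11.4 (a 90-minute span = 1.5 hours).
P(N = 11) = e^(−μ) μ^11/11! = e^(−11.4) · 11.4^11/39916800 ≈ 0.1185.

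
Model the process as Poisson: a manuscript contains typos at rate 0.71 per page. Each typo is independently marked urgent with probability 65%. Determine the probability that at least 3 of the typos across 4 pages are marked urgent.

0.2817

Thinning: the typos that are marked urgent themselves form a Poisson process with rate 0.65 × 0.71 = 0.4615 per page.
Over the interval, μ = 0.4615 × 4 = 1.846 (4 pages).
P(N ≥ 3) = 1 − P(N ≤ 2) ≈ 0.2817.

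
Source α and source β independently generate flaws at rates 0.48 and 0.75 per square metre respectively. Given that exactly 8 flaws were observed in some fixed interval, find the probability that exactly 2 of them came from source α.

0.2192

Given the total, each event is independently from source α with probability p = λ_α/(λ_α+λ_β) = 0.48/1.23 ≈ 0.3902.
So K ~ Binomial(8, 0.48/1.23): P(K = 2) = C(8,2) · (0.48/1.23)^2 · (0.75/1.23)^6 ≈ 0.2192.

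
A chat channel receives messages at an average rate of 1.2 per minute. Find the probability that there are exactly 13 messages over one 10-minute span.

0.1056

Over the interval, μ = 1.2 × 10 = 12 (a 10-minute span = 10 minutes).
P(N = 13) = e^(−μ) μ^13/13! = e^(−12) · 12^13/6227020800 ≈ 0.1056.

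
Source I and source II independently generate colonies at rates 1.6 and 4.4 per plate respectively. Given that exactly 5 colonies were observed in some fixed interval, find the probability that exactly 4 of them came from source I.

Given the total, each event is independently from source I with probability p = λ_I/(λ_I+λ_II) = 1.6/6 ≈ 0.2667.
So K ~ Binomial(5, 1.6/6): P(K = 4) = C(5,4) · (1.6/6)^4 · (4.4/6)^1 ≈ 0.0185.

0.0185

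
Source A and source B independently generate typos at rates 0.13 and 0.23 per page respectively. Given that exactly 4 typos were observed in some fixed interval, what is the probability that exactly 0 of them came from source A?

Given the total, each event is independently from source A with probability p = λ_A/(λ_A+λ_B) = 0.13/0.36 ≈ 0.3611.
So K ~ Binomial(4, 0.13/0.36): P(K = 0) = C(4,0) · (0.13/0.36)^0 · (0.23/0.36)^4 ≈ 0.1666.

0.1666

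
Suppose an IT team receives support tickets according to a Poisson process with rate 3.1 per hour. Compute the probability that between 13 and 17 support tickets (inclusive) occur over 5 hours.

0.4769

Over the interval, μ = 3.1 × 5 = 15.5 (5 hours).
P(13 ≤ N ≤ 17) = Σ_{j=13}^{17} e^(−15.5) · 15.5^j/j! ≈ 0.4769.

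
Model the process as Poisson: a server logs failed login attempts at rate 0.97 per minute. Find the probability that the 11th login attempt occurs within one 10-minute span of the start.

0.3795

Over the interval, μ = 0.97 × 10 = 9.7 (a 10-minute span = 10 minutes).
The 11th arrival falls in the interval iff at least 11 events occur there: P(S_11 ≤ t) = P(N ≥ 11) = 1 − P(N ≤ 10) ≈ 0.3795.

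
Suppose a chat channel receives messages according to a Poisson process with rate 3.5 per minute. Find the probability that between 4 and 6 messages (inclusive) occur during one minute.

0.3981

With mean μ = 3.5 per minute,
P(4 ≤ N ≤ 6) = Σ_{j=4}^{6} e^(−3.5) · 3.5^j/j! ≈ 0.3981.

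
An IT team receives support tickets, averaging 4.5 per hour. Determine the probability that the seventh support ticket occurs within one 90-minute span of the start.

0.5124

Over the interval, μ = 4.5 × 1.5 = 6.75 (a 90-minute span = 1.5 hours).
The seventh arrival falls in the interval iff at least 7 events occur there: P(S_7 ≤ t) = P(N ≥ 7) = 1 − P(N ≤ 6) ≈ 0.5124.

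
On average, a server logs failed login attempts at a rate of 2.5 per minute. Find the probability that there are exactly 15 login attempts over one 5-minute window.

0.0810

Over the interval, μ = 2.5 × 5 = 12.5 (a 5-minute window = 5 minutes).
P(N = 15) = e^(−μ) μ^15/15! = e^(−12.5) · 12.5^15/1307674368000 ≈ 0.0810.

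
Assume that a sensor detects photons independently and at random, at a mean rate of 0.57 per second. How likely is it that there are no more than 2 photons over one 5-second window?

0.4576

Over the interval, μ = 0.57 × 5 = 2.85 (a 5-second window = 5 seconds).
P(N ≤ 2) = Σ_{j=0}^{2} e^(−μ) μ^j/j! ≈ 0.4576.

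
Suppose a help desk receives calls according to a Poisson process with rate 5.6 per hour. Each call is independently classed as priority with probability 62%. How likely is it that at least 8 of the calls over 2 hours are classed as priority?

Thinning: the calls that are classed as priority themselves form a Poisson process with rate 0.62 × 5.6 = 3.472 per hour.
Over the interval, μ = 3.472 × 2 = 6.944 (2 hours).
P(N ≥ 8) = 1 − P(N ≤ 7) ≈ 0.3929.

0.3929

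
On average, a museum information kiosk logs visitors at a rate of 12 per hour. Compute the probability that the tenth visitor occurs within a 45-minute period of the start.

Over the interval, μ = 12 × 0.75 = 9 (a 45-minute period = 0.75 hours).
The tenth arrival falls in the interval iff at least 10 events occur there: P(S_10 ≤ t) = P(N ≥ 10) = 1 − P(N ≤ 9) ≈ 0.4126.

0.4126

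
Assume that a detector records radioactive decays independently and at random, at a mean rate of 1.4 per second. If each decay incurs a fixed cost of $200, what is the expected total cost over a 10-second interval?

E[N] = 1.4 × 10 = 14 (a 10-second interval = 10 seconds); E[cost] = 14 × $200 = $2800.

$2800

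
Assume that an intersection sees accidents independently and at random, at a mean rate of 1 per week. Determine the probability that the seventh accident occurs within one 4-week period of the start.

0.1107

Over the interval, μ = 1 × 4 = 4 (a 4-week period = 4 weeks).
The seventh arrival falls in the interval iff at least 7 events occur there: P(S_7 ≤ t) = P(N ≥ 7) = 1 − P(N ≤ 6) ≈ 0.1107.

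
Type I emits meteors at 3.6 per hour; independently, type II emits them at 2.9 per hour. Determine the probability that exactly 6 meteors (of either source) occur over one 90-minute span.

Independent Poisson processes superpose: combined rate λ = 3.6 + 2.9 = 6.5 per hour.
Over the interval, μ = 6.5 × 1.5 = 9.75 (a 90-minute span = 1.5 hours).
P(N = 6) = e^(−9.75) · 9.75^6/6! ≈ 0.0696.

0.0696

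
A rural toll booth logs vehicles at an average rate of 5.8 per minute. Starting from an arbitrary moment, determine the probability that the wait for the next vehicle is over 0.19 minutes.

The wait for the next event is exponential with rate λ = 5.8 per minute.
P(T > 0.19) = e^(−λt) = e^(−5.8 × 0.19) = e^(−1.102) ≈ 0.3322.

0.3322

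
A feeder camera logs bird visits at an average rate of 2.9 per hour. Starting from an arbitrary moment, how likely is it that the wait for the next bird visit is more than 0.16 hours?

0.6288

The wait for the next event is exponential with rate λ = 2.9 per hour.
P(T > 0.16) = e^(−λt) = e^(−2.9 × 0.16) = e^(−0.464) ≈ 0.6288.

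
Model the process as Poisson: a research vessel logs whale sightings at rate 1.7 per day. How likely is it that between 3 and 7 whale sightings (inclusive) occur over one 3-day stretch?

0.7395

Over the interval, μ = 1.7 × 3 = 5.1 (a 3-day stretch = 3 days).
P(3 ≤ N ≤ 7) = Σ_{j=3}^{7} e^(−5.1) · 5.1^j/j! ≈ 0.7395.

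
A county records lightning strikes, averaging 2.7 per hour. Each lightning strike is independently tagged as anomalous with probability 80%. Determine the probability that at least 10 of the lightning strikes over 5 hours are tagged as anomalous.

Thinning: the lightning strikes that are tagged as anomalous themselves form a Poisson process with rate 0.8 × 2.7 = 2.16 per hour.
Over the interval, μ = 2.16 × 5 = 10.8 (5 hours).
P(N ≥ 10) = 1 − P(N ≤ 9) ≈ 0.6374.

0.6374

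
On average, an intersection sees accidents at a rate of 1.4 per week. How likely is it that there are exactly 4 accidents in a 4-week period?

Over the interval, μ = 1.4 × 4 = 5.6 (a 4-week period = 4 weeks).
P(N = 4) = e^(−μ) μ^4/4! = e^(−5.6) · 5.6^4/24 ≈ 0.1515.

0.1515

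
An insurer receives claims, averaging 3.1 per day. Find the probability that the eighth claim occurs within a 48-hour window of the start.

Over the interval, μ = 3.1 × 2 = 6.2 (a 48-hour window = 2 days).
The eighth arrival falls in the interval iff at least 8 events occur there: P(S_8 ≤ t) = P(N ≥ 8) = 1 − P(N ≤ 7) ≈ 0.2840.

0.2840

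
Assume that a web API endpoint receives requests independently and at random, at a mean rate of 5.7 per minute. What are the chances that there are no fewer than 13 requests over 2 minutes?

Over the interval, μ = 5.7 × 2 = 11.4 (2 minutes).
P(N ≥ 13) = 1 − P(N ≤ 12) = 1 − Σ_{j=0}^{12} e^(−μ) μ^j/j! ≈ 0.3558.

0.3558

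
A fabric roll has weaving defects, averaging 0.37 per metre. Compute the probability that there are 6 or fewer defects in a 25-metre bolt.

0.1849

Over the interval, μ = 0.37 × 25 = 9.25 (a 25-metre bolt = 25 metres).
P(N ≤ 6) = Σ_{j=0}^{6} e^(−μ) μ^j/j! ≈ 0.1849.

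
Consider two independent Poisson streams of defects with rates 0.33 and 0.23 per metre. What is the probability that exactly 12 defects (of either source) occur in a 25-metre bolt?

Independent Poisson processes superpose: combined rate λ = 0.33 + 0.23 = 0.56 per metre.
Over the interval, μ = 0.56 × 25 = 14 (a 25-metre bolt = 25 metres).
P(N = 12) = e^(−14) · 14^12/12! ≈ 0.0984.

0.0984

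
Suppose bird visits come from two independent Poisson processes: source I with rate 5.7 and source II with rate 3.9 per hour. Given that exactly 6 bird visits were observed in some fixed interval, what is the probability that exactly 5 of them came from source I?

Given the total, each event is independently from source I with probability p = λ_I/(λ_I+λ_II) = 5.7/9.6 ≈ 0.5938.
So K ~ Binomial(6, 5.7/9.6): P(K = 5) = C(6,5) · (5.7/9.6)^5 · (3.9/9.6)^1 ≈ 0.1799.

0.1799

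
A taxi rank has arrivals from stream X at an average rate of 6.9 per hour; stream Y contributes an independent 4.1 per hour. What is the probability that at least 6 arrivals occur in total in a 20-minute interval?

Independent Poisson processes superpose: combined rate λ = 6.9 + 4.1 = 11 per hour.
Over the interval, μ = 11 × 1/3 ≈ 3.66667 (a 20-minute interval = 1/3 hours).
P(N ≥ 6) = 1 − P(N ≤ 5) ≈ 0.1652.

0.1652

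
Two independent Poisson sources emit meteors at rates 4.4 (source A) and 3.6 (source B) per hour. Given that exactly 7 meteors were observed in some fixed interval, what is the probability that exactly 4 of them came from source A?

Given the total, each event is independently from source A with probability p = λ_A/(λ_A+λ_B) = 4.4/8 = 0.5500.
So K ~ Binomial(7, 4.4/8): P(K = 4) = C(7,4) · (4.4/8)^4 · (3.6/8)^3 ≈ 0.2918.

0.2918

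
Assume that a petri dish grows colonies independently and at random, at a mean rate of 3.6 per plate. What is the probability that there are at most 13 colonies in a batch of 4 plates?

Over the interval, μ = 3.6 × 4 = 14.4 (a batch of 4 plates = 4 plates).
P(N ≤ 13) = Σ_{j=0}^{13} e^(−μ) μ^j/j! ≈ 0.4227.

0.4227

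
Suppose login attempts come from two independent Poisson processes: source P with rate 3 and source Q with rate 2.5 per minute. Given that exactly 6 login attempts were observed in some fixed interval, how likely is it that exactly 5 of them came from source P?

0.1317

Given the total, each event is independently from source P with probability p = λ_P/(λ_P+λ_Q) = 3/5.5 ≈ 0.5455.
So K ~ Binomial(6, 3/5.5): P(K = 5) = C(6,5) · (3/5.5)^5 · (2.5/5.5)^1 ≈ 0.1317.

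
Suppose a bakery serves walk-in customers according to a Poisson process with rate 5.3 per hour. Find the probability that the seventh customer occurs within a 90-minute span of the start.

Over the interval, μ = 5.3 × 1.5 = 7.95 (a 90-minute span = 1.5 hours).
The seventh arrival falls in the interval iff at least 7 events occur there: P(S_7 ≤ t) = P(N ≥ 7) = 1 − P(N ≤ 6) ≈ 0.6805.

0.6805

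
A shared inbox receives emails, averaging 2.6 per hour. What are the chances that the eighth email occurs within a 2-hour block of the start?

Over the interval, μ = 2.6 × 2 = 5.2 (a 2-hour block = 2 hours).
The eighth arrival falls in the interval iff at least 8 events occur there: P(S_8 ≤ t) = P(N ≥ 8) = 1 − P(N ≤ 7) ≈ 0.1551.

0.1551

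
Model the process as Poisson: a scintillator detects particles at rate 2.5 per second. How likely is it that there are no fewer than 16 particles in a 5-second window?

0.1940

Over the interval, μ = 2.5 × 5 = 12.5 (a 5-second window = 5 seconds).
P(N ≥ 16) = 1 − P(N ≤ 15) = 1 − Σ_{j=0}^{15} e^(−μ) μ^j/j! ≈ 0.1940.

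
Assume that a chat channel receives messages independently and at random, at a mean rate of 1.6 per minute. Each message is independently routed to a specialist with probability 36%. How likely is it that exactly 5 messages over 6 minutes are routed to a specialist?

0.1296

Thinning: the messages that are routed to a specialist themselves form a Poisson process with rate 0.36 × 1.6 = 0.576 per minute.
Over the interval, μ = 0.576 × 6 = 3.456 (6 minutes).
P(N = 5) = e^(−3.456) · 3.456^5/5! ≈ 0.1296.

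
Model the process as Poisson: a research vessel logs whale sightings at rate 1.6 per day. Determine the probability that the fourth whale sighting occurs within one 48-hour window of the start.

0.3975

Over the interval, μ = 1.6 × 2 = 3.2 (a 48-hour window = 2 days).
The fourth arrival falls in the interval iff at least 4 events occur there: P(S_4 ≤ t) = P(N ≥ 4) = 1 − P(N ≤ 3) ≈ 0.3975.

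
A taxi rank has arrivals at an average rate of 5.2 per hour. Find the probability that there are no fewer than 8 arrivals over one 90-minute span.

0.5188

Over the interval, μ = 5.2 × 1.5 = 7.8 (a 90-minute span = 1.5 hours).
P(N ≥ 8) = 1 − P(N ≤ 7) = 1 − Σ_{j=0}^{7} e^(−μ) μ^j/j! ≈ 0.5188.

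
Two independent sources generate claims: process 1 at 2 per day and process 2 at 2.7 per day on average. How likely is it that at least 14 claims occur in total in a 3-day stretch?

Independent Poisson processes superpose: combined rate λ = 2 + 2.7 = 4.7 per day.
Over the interval, μ = 4.7 × 3 = 14.1 (a 3-day stretch = 3 days).
P(N ≥ 14) = 1 − P(N ≤ 13) ≈ 0.5461.

0.5461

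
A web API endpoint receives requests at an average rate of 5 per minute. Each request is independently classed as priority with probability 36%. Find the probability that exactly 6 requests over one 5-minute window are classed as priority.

0.0911

Thinning: the requests that are classed as priority themselves form a Poisson process with rate 0.36 × 5 = 1.8 per minute.
Over the interval, μ = 1.8 × 5 = 9 (a 5-minute window = 5 minutes).
P(N = 6) = e^(−9) · 9^6/6! ≈ 0.0911.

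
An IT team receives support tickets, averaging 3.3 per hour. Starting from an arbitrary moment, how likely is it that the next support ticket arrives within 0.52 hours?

0.8202

Inter-arrival times are exponential with rate λ = 3.3 per hour.
P(T ≤ 0.52) = 1 − e^(−λt) = 1 − e^(−3.3 × 0.52) = 1 − e^(−1.716) ≈ 0.8202.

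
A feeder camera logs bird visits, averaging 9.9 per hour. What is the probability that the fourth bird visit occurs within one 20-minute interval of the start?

Over the interval, μ = 9.9 × 1/3 = 3.3 (a 20-minute interval = 1/3 hours).
The fourth arrival falls in the interval iff at least 4 events occur there: P(S_4 ≤ t) = P(N ≥ 4) = 1 − P(N ≤ 3) ≈ 0.4197.

0.4197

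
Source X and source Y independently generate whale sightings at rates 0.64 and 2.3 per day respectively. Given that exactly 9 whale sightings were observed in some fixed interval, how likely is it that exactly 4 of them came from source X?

Given the total, each event is independently from source X with probability p = λ_X/(λ_X+λ_Y) = 0.64/2.94 ≈ 0.2177.
So K ~ Binomial(9, 0.64/2.94): P(K = 4) = C(9,4) · (0.64/2.94)^4 · (2.3/2.94)^5 ≈ 0.0829.

0.0829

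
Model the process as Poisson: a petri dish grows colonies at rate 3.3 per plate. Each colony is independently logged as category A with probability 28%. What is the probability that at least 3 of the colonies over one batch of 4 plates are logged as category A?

0.7139

Thinning: the colonies that are logged as category A themselves form a Poisson process with rate 0.28 × 3.3 = 0.924 per plate.
Over the interval, μ = 0.924 × 4 = 3.696 (a batch of 4 plates = 4 plates).
P(N ≥ 3) = 1 − P(N ≤ 2) ≈ 0.7139.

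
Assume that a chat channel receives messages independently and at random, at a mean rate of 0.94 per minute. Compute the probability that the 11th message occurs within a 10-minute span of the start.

0.3424

Over the interval, μ = 0.94 × 10 = 9.4 (a 10-minute span = 10 minutes).
The 11th arrival falls in the interval iff at least 11 events occur there: P(S_11 ≤ t) = P(N ≥ 11) = 1 − P(N ≤ 10) ≈ 0.3424.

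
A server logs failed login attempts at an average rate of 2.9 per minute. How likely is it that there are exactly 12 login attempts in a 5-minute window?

Over the interval, μ = 2.9 × 5 = 14.5 (a 5-minute window = 5 minutes).
P(N = 12) = e^(−μ) μ^12/12! = e^(−14.5) · 14.5^12/479001600 ≈ 0.0910.

0.0910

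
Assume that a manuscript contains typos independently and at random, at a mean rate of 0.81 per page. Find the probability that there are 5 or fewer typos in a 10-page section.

Over the interval, μ = 0.81 × 10 = 8.1 (a 10-page section = 10 pages).
P(N ≤ 5) = Σ_{j=0}^{5} e^(−μ) μ^j/j! ≈ 0.1822.

0.1822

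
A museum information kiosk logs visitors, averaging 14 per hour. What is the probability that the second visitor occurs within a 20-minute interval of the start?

0.9467

Over the interval, μ = 14 × 1/3 ≈ 4.66667 (a 20-minute interval = 1/3 hours).
The second arrival falls in the interval iff at least 2 events occur there: P(S_2 ≤ t) = P(N ≥ 2) = 1 − P(N ≤ 1) ≈ 0.9467.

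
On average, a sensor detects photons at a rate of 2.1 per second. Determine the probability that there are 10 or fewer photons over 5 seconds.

0.5207

Over the interval, μ = 2.1 × 5 = 10.5 (5 seconds).
P(N ≤ 10) = Σ_{j=0}^{10} e^(−μ) μ^j/j! ≈ 0.5207.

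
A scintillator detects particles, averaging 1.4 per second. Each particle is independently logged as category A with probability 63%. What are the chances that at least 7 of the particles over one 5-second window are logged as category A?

0.1576

Thinning: the particles that are logged as category A themselves form a Poisson process with rate 0.63 × 1.4 = 0.882 per second.
Over the interval, μ = 0.882 × 5 = 4.41 (a 5-second window = 5 seconds).
P(N ≥ 7) = 1 − P(N ≤ 6) ≈ 0.1576.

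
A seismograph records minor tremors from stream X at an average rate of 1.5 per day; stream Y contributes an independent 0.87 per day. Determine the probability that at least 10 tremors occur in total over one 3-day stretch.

0.1808

Independent Poisson processes superpose: combined rate λ = 1.5 + 0.87 = 2.37 per day.
Over the interval, μ = 2.37 × 3 = 7.11 (a 3-day stretch = 3 days).
P(N ≥ 10) = 1 − P(N ≤ 9) ≈ 0.1808.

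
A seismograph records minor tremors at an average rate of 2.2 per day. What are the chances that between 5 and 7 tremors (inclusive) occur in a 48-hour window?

Over the interval, μ = 2.2 × 2 = 4.4 (a 48-hour window = 2 days).
P(5 ≤ N ≤ 7) = Σ_{j=5}^{7} e^(−4.4) · 4.4^j/j! ≈ 0.3702.

0.3702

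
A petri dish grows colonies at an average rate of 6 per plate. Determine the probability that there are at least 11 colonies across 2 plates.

Over the interval, μ = 6 × 2 = 12 (2 plates).
P(N ≥ 11) = 1 − P(N ≤ 10) = 1 − Σ_{j=0}^{10} e^(−μ) μ^j/j! ≈ 0.6528.

0.6528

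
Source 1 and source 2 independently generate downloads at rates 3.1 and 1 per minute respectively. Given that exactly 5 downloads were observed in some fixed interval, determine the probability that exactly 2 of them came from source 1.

Given the total, each event is independently from source 1 with probability p = λ_1/(λ_1+λ_2) = 3.1/4.1 ≈ 0.7561.
So K ~ Binomial(5, 3.1/4.1): P(K = 2) = C(5,2) · (3.1/4.1)^2 · (1/4.1)^3 ≈ 0.0829.

0.0829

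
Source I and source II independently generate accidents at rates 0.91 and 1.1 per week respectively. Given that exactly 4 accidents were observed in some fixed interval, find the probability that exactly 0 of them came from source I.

0.0897

Given the total, each event is independently from source I with probability p = λ_I/(λ_I+λ_II) = 0.91/2.01 ≈ 0.4527.
So K ~ Binomial(4, 0.91/2.01): P(K = 0) = C(4,0) · (0.91/2.01)^0 · (1.1/2.01)^4 ≈ 0.0897.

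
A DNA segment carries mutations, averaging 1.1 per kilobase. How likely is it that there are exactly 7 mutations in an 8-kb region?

0.1222

Over the interval, μ = 1.1 × 8 = 8.8 (an 8-kb region = 8 kilobases).
P(N = 7) = e^(−μ) μ^7/7! = e^(−8.8) · 8.8^7/5040 ≈ 0.1222.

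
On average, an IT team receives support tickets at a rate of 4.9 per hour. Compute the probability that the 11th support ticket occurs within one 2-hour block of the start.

0.3920

Over the interval, μ = 4.9 × 2 = 9.8 (a 2-hour block = 2 hours).
The 11th arrival falls in the interval iff at least 11 events occur there: P(S_11 ≤ t) = P(N ≥ 11) = 1 − P(N ≤ 10) ≈ 0.3920.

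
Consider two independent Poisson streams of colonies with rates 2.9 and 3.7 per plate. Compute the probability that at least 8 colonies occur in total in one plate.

0.3419

Independent Poisson processes superpose: combined rate λ = 2.9 + 3.7 = 6.6 per plate.
So μ = 6.6.
P(N ≥ 8) = 1 − P(N ≤ 7) ≈ 0.3419.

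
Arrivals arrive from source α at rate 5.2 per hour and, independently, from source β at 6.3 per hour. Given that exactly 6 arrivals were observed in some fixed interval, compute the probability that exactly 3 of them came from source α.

0.3040

Given the total, each event is independently from source α with probability p = λ_α/(λ_α+λ_β) = 5.2/11.5 ≈ 0.4522.
So K ~ Binomial(6, 5.2/11.5): P(K = 3) = C(6,3) · (5.2/11.5)^3 · (6.3/11.5)^3 ≈ 0.3040.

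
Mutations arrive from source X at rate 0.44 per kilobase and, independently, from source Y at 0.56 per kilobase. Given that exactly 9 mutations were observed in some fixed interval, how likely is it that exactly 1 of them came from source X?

Given the total, each event is independently from source X with probability p = λ_X/(λ_X+λ_Y) = 0.44/1 = 0.4400.
So K ~ Binomial(9, 0.44/1): P(K = 1) = C(9,1) · (0.44/1)^1 · (0.56/1)^8 ≈ 0.0383.

0.0383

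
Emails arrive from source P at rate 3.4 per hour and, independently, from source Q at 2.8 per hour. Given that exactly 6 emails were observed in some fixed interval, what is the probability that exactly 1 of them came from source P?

Given the total, each event is independently from source P with probability p = λ_P/(λ_P+λ_Q) = 3.4/6.2 ≈ 0.5484.
So K ~ Binomial(6, 3.4/6.2): P(K = 1) = C(6,1) · (3.4/6.2)^1 · (2.8/6.2)^5 ≈ 0.0618.

0.0618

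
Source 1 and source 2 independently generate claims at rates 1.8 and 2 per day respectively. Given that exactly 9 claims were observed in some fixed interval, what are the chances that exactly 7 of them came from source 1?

0.0534

Given the total, each event is independently from source 1 with probability p = λ_1/(λ_1+λ_2) = 1.8/3.8 ≈ 0.4737.
So K ~ Binomial(9, 1.8/3.8): P(K = 7) = C(9,7) · (1.8/3.8)^7 · (2/3.8)^2 ≈ 0.0534.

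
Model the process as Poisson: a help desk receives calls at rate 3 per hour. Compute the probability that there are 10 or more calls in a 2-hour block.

Over the interval, μ = 3 × 2 = 6 (a 2-hour block = 2 hours).
P(N ≥ 10) = 1 − P(N ≤ 9) = 1 − Σ_{j=0}^{9} e^(−μ) μ^j/j! ≈ 0.0839.

0.0839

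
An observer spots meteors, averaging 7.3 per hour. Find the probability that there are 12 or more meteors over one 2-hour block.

0.7873

Over the interval, μ = 7.3 × 2 = 14.6 (a 2-hour block = 2 hours).
P(N ≥ 12) = 1 − P(N ≤ 11) = 1 − Σ_{j=0}^{11} e^(−μ) μ^j/j! ≈ 0.7873.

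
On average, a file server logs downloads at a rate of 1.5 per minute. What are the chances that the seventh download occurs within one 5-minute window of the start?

Over the interval, μ = 1.5 × 5 = 7.5 (a 5-minute window = 5 minutes).
The seventh arrival falls in the interval iff at least 7 events occur there: P(S_7 ≤ t) = P(N ≥ 7) = 1 − P(N ≤ 6) ≈ 0.6218.

0.6218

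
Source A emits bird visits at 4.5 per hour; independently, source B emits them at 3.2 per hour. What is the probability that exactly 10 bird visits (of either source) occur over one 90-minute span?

Independent Poisson processes superpose: combined rate λ = 4.5 + 3.2 = 7.7 per hour.
Over the interval, μ = 7.7 × 1.5 = 11.55 (a 90-minute span = 1.5 hours).
P(N = 10) = e^(−11.55) · 11.55^10/10! ≈ 0.1122.

0.1122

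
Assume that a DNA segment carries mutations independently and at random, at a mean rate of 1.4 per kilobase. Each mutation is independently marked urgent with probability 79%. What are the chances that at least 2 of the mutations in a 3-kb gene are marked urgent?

0.8436

Thinning: the mutations that are marked urgent themselves form a Poisson process with rate 0.79 × 1.4 = 1.106 per kilobase.
Over the interval, μ = 1.106 × 3 = 3.318 (a 3-kb gene = 3 kilobases).
P(N ≥ 2) = 1 − P(N ≤ 1) ≈ 0.8436.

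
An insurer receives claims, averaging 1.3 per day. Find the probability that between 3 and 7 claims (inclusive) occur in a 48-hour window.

Over the interval, μ = 1.3 × 2 = 2.6 (a 48-hour window = 2 days).
P(3 ≤ N ≤ 7) = Σ_{j=3}^{7} e^(−2.6) · 2.6^j/j! ≈ 0.4762.

0.4762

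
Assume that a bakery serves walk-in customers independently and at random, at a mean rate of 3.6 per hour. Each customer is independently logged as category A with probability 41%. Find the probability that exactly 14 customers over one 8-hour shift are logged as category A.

Thinning: the customers that are logged as category A themselves form a Poisson process with rate 0.41 × 3.6 = 1.476 per hour.
Over the interval, μ = 1.476 × 8 = 11.808 (an 8-hour shift = 8 hours).
P(N = 14) = e^(−11.808) · 11.808^14/14! ≈ 0.0875.

0.0875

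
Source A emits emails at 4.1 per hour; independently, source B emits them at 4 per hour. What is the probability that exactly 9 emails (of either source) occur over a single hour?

0.1256

Independent Poisson processes superpose: combined rate λ = 4.1 + 4 = 8.1 per hour.
So μ = 8.1.
P(N = 9) = e^(−8.1) · 8.1^9/9! ≈ 0.1256.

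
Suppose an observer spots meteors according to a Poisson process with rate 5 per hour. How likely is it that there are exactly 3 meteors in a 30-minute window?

0.2138

Over the interval, μ = 5 × 0.5 = 2.5 (a 30-minute window = 0.5 hours).
P(N = 3) = e^(−μ) μ^3/3! = e^(−2.5) · 2.5^3/6 ≈ 0.2138.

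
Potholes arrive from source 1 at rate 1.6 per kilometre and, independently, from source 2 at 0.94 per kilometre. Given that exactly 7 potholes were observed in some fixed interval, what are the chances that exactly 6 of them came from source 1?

0.1618

Given the total, each event is independently from source 1 with probability p = λ_1/(λ_1+λ_2) = 1.6/2.54 ≈ 0.6299.
So K ~ Binomial(7, 1.6/2.54): P(K = 6) = C(7,6) · (1.6/2.54)^6 · (0.94/2.54)^1 ≈ 0.1618.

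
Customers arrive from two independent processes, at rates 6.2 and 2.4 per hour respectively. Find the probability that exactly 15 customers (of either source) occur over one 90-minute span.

0.0871

Independent Poisson processes superpose: combined rate λ = 6.2 + 2.4 = 8.6 per hour.
Over the interval, μ = 8.6 × 1.5 = 12.9 (a 90-minute span = 1.5 hours).
P(N = 15) = e^(−12.9) · 12.9^15/15! ≈ 0.0871.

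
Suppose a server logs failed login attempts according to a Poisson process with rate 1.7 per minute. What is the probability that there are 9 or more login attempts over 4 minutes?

0.2452

Over the interval, μ = 1.7 × 4 = 6.8 (4 minutes).
P(N ≥ 9) = 1 − P(N ≤ 8) = 1 − Σ_{j=0}^{8} e^(−μ) μ^j/j! ≈ 0.2452.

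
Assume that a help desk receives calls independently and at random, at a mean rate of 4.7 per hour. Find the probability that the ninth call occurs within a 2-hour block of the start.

Over the interval, μ = 4.7 × 2 = 9.4 (a 2-hour block = 2 hours).
The ninth arrival falls in the interval iff at least 9 events occur there: P(S_9 ≤ t) = P(N ≥ 9) = 1 − P(N ≤ 8) ≈ 0.5958.

0.5958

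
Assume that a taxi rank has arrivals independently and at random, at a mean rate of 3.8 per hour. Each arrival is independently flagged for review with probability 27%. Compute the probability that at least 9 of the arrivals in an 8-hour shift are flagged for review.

Thinning: the arrivals that are flagged for review themselves form a Poisson process with rate 0.27 × 3.8 = 1.026 per hour.
Over the interval, μ = 1.026 × 8 = 8.208 (an 8-hour shift = 8 hours).
P(N ≥ 9) = 1 − P(N ≤ 8) ≈ 0.4365.

0.4365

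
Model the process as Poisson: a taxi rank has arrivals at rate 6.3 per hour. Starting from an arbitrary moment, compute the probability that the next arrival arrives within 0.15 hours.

Inter-arrival times are exponential with rate λ = 6.3 per hour.
P(T ≤ 0.15) = 1 − e^(−λt) = 1 − e^(−6.3 × 0.15) = 1 − e^(−0.945) ≈ 0.6113.

0.6113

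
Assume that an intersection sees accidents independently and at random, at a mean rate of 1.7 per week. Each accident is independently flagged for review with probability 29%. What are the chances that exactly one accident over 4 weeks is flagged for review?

Thinning: the accidents that are flagged for review themselves form a Poisson process with rate 0.29 × 1.7 = 0.493 per week.
Over the interval, μ = 0.493 × 4 = 1.972 (4 weeks).
P(N = 1) = e^(−1.972) · 1.972^1/1! ≈ 0.2745.

0.2745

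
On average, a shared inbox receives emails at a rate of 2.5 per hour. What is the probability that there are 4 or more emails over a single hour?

With mean μ = 2.5 per hour,
P(N ≥ 4) = 1 − P(N ≤ 3) = 1 − Σ_{j=0}^{3} e^(−μ) μ^j/j! ≈ 0.2424.

0.2424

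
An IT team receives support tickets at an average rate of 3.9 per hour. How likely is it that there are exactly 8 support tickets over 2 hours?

Over the interval, μ = 3.9 × 2 = 7.8 (2 hours).
P(N = 8) = e^(−μ) μ^8/8! = e^(−7.8) · 7.8^8/40320 ≈ 0.1392.

0.1392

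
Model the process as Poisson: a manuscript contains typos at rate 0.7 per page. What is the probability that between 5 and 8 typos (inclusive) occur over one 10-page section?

Over the interval, μ = 0.7 × 10 = 7 (a 10-page section = 10 pages).
P(5 ≤ N ≤ 8) = Σ_{j=5}^{8} e^(−7) · 7^j/j! ≈ 0.5561.

0.5561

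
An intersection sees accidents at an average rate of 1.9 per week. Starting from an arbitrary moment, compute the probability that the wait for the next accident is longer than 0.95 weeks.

The wait for the next event is exponential with rate λ = 1.9 per week.
P(T > 0.95) = e^(−λt) = e^(−1.9 × 0.95) = e^(−1.805) ≈ 0.1645.

0.1645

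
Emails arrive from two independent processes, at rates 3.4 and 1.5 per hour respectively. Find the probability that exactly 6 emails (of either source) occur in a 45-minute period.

0.0867

Independent Poisson processes superpose: combined rate λ = 3.4 + 1.5 = 4.9 per hour.
Over the interval, μ = 4.9 × 0.75 = 3.675 (a 45-minute period = 0.75 hours).
P(N = 6) = e^(−3.675) · 3.675^6/6! ≈ 0.0867.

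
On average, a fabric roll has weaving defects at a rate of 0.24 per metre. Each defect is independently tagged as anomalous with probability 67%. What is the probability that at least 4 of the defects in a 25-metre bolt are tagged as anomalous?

Thinning: the defects that are tagged as anomalous themselves form a Poisson process with rate 0.67 × 0.24 = 0.1608 per metre.
Over the interval, μ = 0.1608 × 25 = 4.02 (a 25-metre bolt = 25 metres).
P(N ≥ 4) = 1 − P(N ≤ 3) ≈ 0.5704.

0.5704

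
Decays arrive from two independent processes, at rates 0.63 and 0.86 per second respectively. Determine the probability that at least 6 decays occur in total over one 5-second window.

0.7530

Independent Poisson processes superpose: combined rate λ = 0.63 + 0.86 = 1.49 per second.
Over the interval, μ = 1.49 × 5 = 7.45 (a 5-second window = 5 seconds).
P(N ≥ 6) = 1 − P(N ≤ 5) ≈ 0.7530.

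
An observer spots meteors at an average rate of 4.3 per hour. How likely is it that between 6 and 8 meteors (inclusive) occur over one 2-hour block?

Over the interval, μ = 4.3 × 2 = 8.6 (a 2-hour block = 2 hours).
P(6 ≤ N ≤ 8) = Σ_{j=6}^{8} e^(−8.6) · 8.6^j/j! ≈ 0.3672.

0.3672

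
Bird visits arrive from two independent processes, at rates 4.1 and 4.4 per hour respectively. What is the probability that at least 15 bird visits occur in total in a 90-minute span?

Independent Poisson processes superpose: combined rate λ = 4.1 + 4.4 = 8.5 per hour.
Over the interval, μ = 8.5 × 1.5 = 12.75 (a 90-minute span = 1.5 hours).
P(N ≥ 15) = 1 − P(N ≤ 14) ≈ 0.2996.

0.2996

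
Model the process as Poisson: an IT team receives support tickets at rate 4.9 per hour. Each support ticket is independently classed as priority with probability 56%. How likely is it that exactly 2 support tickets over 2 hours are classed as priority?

Thinning: the support tickets that are classed as priority themselves form a Poisson process with rate 0.56 × 4.9 = 2.744 per hour.
Over the interval, μ = 2.744 × 2 = 5.488 (2 hours).
P(N = 2) = e^(−5.488) · 5.488^2/2! ≈ 0.0623.

0.0623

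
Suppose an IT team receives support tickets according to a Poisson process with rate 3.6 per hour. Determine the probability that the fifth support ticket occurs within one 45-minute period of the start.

Over the interval, μ = 3.6 × 0.75 = 2.7 (a 45-minute period = 0.75 hours).
The fifth arrival falls in the interval iff at least 5 events occur there: P(S_5 ≤ t) = P(N ≥ 5) = 1 − P(N ≤ 4) ≈ 0.1371.

0.1371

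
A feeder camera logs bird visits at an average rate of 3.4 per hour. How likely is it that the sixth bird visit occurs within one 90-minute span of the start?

Over the interval, μ = 3.4 × 1.5 = 5.1 (a 90-minute span = 1.5 hours).
The sixth arrival falls in the interval iff at least 6 events occur there: P(S_6 ≤ t) = P(N ≥ 6) = 1 − P(N ≤ 5) ≈ 0.4016.

0.4016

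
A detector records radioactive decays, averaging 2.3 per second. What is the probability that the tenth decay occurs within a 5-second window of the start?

Over the interval, μ = 2.3 × 5 = 11.5 (a 5-second window = 5 seconds).
The tenth arrival falls in the interval iff at least 10 events occur there: P(S_10 ≤ t) = P(N ≥ 10) = 1 − P(N ≤ 9) ≈ 0.7112.

0.7112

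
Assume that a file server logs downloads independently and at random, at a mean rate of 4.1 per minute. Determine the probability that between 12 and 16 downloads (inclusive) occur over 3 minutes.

0.4539

Over the interval, μ = 4.1 × 3 = 12.3 (3 minutes).
P(12 ≤ N ≤ 16) = Σ_{j=12}^{16} e^(−12.3) · 12.3^j/j! ≈ 0.4539.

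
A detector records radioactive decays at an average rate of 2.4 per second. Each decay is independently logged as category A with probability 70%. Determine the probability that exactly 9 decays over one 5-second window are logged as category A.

Thinning: the decays that are logged as category A themselves form a Poisson process with rate 0.7 × 2.4 = 1.68 per second.
Over the interval, μ = 1.68 × 5 = 8.4 (a 5-second window = 5 seconds).
P(N = 9) = e^(−8.4) · 8.4^9/9! ≈ 0.1290.

0.1290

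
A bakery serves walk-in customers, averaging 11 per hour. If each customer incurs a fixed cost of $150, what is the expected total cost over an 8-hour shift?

$13200

E[N] = 11 × 8 = 88 (an 8-hour shift = 8 hours); E[cost] = 88 × $150 = $13200.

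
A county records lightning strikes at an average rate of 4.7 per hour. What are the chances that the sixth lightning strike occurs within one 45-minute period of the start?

0.1457

Over the interval, μ = 4.7 × 0.75 = 3.525 (a 45-minute period = 0.75 hours).
The sixth arrival falls in the interval iff at least 6 events occur there: P(S_6 ≤ t) = P(N ≥ 6) = 1 − P(N ≤ 5) ≈ 0.1457.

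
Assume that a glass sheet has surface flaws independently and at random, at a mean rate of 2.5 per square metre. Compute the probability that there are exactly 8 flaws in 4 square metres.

Over the interval, μ = 2.5 × 4 = 10 (4 square metres).
P(N = 8) = e^(−μ) μ^8/8! = e^(−10) · 10^8/40320 ≈ 0.1126.

0.1126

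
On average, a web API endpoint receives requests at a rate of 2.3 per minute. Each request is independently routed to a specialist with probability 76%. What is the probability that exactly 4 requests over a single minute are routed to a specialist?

0.0677

Thinning: the requests that are routed to a specialist themselves form a Poisson process with rate 0.76 × 2.3 = 1.748 per minute.
So μ = 1.748.
P(N = 4) = e^(−1.748) · 1.748^4/4! ≈ 0.0677.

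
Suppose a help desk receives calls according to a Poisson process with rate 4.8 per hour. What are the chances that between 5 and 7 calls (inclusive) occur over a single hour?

0.4104

With mean μ = 4.8 per hour,
P(5 ≤ N ≤ 7) = Σ_{j=5}^{7} e^(−4.8) · 4.8^j/j! ≈ 0.4104.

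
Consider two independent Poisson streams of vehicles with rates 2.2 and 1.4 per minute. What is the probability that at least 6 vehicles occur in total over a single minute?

0.1559

Independent Poisson processes superpose: combined rate λ = 2.2 + 1.4 = 3.6 per minute.
So μ = 3.6.
P(N ≥ 6) = 1 − P(N ≤ 5) ≈ 0.1559.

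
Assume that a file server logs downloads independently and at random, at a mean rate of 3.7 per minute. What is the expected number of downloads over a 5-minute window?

18.5

E[N] = λt = 3.7 × 5 = 18.5 (a 5-minute window = 5 minutes).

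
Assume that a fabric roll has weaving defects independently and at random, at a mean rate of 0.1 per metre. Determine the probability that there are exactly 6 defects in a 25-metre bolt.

Over the interval, μ = 0.1 × 25 = 2.5 (a 25-metre bolt = 25 metres).
P(N = 6) = e^(−μ) μ^6/6! = e^(−2.5) · 2.5^6/720 ≈ 0.0278.

0.0278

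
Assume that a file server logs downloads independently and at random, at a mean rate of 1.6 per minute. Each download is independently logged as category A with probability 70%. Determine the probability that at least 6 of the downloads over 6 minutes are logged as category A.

Thinning: the downloads that are logged as category A themselves form a Poisson process with rate 0.7 × 1.6 = 1.12 per minute.
Over the interval, μ = 1.12 × 6 = 6.72 (6 minutes).
P(N ≥ 6) = 1 − P(N ≤ 5) ≈ 0.6621.

0.6621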